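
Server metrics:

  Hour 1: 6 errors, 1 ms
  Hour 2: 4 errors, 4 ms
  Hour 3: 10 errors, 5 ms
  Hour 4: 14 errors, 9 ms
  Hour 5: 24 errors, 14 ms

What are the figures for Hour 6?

Errors: each term is the sum of the two before it; 6, 4, 10, 14, 24 → 38.
For the ms, each term is the sum of the two before it: 1, 4, 5, 9, 14 → 23.
Combining the parts gives 38 errors, 23 ms.

38 errors, 23 ms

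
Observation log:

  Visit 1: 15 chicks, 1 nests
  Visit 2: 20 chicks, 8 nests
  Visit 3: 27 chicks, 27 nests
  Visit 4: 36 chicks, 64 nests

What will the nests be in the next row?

125

Nests: perfect cubes: 1³, 2³, 3³, …, so 1, 8, 27, 64 → 125.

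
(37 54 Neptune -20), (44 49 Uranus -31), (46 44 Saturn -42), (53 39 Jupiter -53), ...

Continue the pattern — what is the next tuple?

First slot — alternating steps +7, +2, +7, +2, …: 37, 44, 46, 53 → 55.
Second slot: −5 each step; 54, 49, 44, 39 → 34.
Planet: runs backward through the planets Mercury→Neptune; Neptune, Uranus, Saturn, Jupiter → Mars.
Fourth slot: −11 each step, so -20, -31, -42, -53 → -64.
Combining the parts gives (55 34 Mars -64).

(55 34 Mars -64)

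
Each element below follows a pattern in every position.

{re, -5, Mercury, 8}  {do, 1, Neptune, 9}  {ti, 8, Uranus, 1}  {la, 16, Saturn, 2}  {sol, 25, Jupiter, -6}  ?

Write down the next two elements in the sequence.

{fa, 35, Mars, -5}, {mi, 46, Earth, -13}

Note: runs backward through the solfège scale do→ti, so re, do, ti, la, sol → fa → mi.
Second entry goes -5, 1, 8, 16, 25 → 35 → 46 (differences are 6, 7, 8, … (increasing by 1 each time)).
Planet — runs backward through the planets Mercury→Neptune: Mercury, Neptune, Uranus, Saturn, Jupiter → Mars → Earth.
Fourth entry — alternating steps +1, −8, +1, −8, …: 8, 9, 1, 2, -6 → -5 → -13.
So the next two elements are {fa, 35, Mars, -5} and {mi, 46, Earth, -13}.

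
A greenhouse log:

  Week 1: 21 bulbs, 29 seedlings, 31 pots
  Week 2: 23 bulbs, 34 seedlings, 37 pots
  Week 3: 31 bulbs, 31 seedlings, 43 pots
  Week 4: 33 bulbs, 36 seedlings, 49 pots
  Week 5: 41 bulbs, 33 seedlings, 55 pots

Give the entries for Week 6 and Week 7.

43 bulbs, 38 seedlings, 61 pots; 51 bulbs, 35 seedlings, 67 pots

For the bulbs, alternating steps +2, +8, +2, +8, …: 21, 23, 31, 33, 41 → 43 → 51.
Seedlings: 29, 34, 31, 36, 33 → 38 → 35 (alternating steps +5, −3, +5, −3, …).
Pots: +6 each step, so 31, 37, 43, 49, 55 → 61 → 67.
Putting the parts together: 43 bulbs, 38 seedlings, 61 pots and then 51 bulbs, 35 seedlings, 67 pots.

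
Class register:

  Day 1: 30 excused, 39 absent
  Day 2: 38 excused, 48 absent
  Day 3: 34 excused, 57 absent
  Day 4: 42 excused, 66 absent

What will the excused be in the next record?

38

Excused: 30, 38, 34, 42 → 38 (alternating steps +8, −4, +8, −4, …).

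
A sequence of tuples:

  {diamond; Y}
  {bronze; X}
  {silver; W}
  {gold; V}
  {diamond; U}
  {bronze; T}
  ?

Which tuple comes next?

{silver; S}

Rank — repeats diamond → bronze → silver → gold: diamond, bronze, silver, gold, diamond, bronze → silver.
Letter goes Y, X, W, V, U, T → S (letters move back 1 place in the alphabet).
So the next tuple is {silver; S}.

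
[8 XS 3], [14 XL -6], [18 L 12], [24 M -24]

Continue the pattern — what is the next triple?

First component goes 8, 14, 18, 24 → 28 (alternating steps +6, +4, +6, +4, …).
Size goes XS, XL, L, M → S (runs backward through clothing sizes XS→XL).
Third component: ×(-2) each step, so 3, -6, 12, -24 → 48.
Combining the parts gives [28 S 48].

[28 S 48]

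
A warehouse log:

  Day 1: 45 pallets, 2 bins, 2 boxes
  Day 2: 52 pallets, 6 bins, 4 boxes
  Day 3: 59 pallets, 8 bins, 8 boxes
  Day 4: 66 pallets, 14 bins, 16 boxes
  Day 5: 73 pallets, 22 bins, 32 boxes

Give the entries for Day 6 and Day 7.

80 pallets, 36 bins, 64 boxes; 87 pallets, 58 bins, 128 boxes

Pallets goes 45, 52, 59, 66, 73 → 80 → 87 (+7 each step).
Bins: 2, 6, 8, 14, 22 → 36 → 58 (each term is the sum of the two before it).
Boxes — ×2 each step: 2, 4, 8, 16, 32 → 64 → 128.
So the next two rows are 80 pallets, 36 bins, 64 boxes and 87 pallets, 58 bins, 128 boxes.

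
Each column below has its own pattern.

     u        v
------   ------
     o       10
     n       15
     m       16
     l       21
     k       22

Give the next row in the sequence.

Column u: o, n, m, l, k → j (letters move back 1 place in the alphabet).
Column v — alternating steps +5, +1, +5, +1, …: 10, 15, 16, 21, 22 → 27.
Putting it together: j  27.

j  27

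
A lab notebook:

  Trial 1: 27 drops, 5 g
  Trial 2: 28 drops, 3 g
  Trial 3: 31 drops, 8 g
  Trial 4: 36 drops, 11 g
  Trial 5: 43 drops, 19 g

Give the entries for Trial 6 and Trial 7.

Drops: differences are 1, 3, 5, … (increasing by 2 each time); 27, 28, 31, 36, 43 → 52 → 63.
For the g, each term is the sum of the two before it: 5, 3, 8, 11, 19 → 30 → 49.
So the next two rows are 52 drops, 30 g and 63 drops, 49 g.

52 drops, 30 g; 63 drops, 49 g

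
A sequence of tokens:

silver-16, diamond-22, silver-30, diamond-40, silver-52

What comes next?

diamond-66

For the rank, alternates silver ↔ diamond: silver, diamond, silver, diamond, silver → diamond.
Second component: 16, 22, 30, 40, 52 → 66 (differences are 6, 8, 10, … (increasing by 2 each time)).
Putting it together: diamond-66.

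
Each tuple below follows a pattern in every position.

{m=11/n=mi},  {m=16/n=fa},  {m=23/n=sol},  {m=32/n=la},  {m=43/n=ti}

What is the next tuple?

{m=56/n=do}

M: 11, 16, 23, 32, 43 → 56 (differences are 5, 7, 9, … (increasing by 2 each time)).
N goes mi, fa, sol, la, ti → do (runs through the solfège scale do→ti).
Combining the parts gives {m=56/n=do}.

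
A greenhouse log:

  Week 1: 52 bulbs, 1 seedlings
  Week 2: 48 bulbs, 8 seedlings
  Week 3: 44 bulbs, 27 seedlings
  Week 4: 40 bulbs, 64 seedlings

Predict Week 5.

36 bulbs, 125 seedlings

Bulbs: −4 each step, so 52, 48, 44, 40 → 36.
Seedlings goes 1, 8, 27, 64 → 125 (perfect cubes: 1³, 2³, 3³, …).
Combining the parts gives 36 bulbs, 125 seedlings.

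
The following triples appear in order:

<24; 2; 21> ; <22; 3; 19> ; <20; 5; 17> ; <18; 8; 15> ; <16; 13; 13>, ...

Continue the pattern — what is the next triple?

For the first component, −2 each step: 24, 22, 20, 18, 16 → 14.
Second component goes 2, 3, 5, 8, 13 → 21 (each term is the sum of the two before it).
Third component: 21, 19, 17, 15, 13 → 11 (always 3 less than the first component).
Putting it together: <14; 21; 11>.

<14; 21; 11>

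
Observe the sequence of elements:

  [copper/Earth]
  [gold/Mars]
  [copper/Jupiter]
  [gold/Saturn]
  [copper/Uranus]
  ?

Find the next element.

[gold/Neptune]

Metal goes copper, gold, copper, gold, copper → gold (alternates copper ↔ gold).
For the planet, runs through the planets Mercury→Neptune: Earth, Mars, Jupiter, Saturn, Uranus → Neptune.
Combining the parts gives [gold/Neptune].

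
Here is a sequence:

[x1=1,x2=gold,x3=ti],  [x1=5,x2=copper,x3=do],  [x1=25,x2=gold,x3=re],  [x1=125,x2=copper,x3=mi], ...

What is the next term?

[x1=625,x2=gold,x3=fa]

X1: 1, 5, 25, 125 → 625 (×5 each step).
X2: alternates gold ↔ copper; gold, copper, gold, copper → gold.
X3: ti, do, re, mi → fa (runs through the solfège scale do→ti).
So the next term is [x1=625,x2=gold,x3=fa].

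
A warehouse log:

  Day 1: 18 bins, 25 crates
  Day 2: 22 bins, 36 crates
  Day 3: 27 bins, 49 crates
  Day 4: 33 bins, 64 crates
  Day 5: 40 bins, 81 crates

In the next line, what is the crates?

100

For the crates, perfect squares: 5², 6², 7², …: 25, 36, 49, 64, 81 → 100.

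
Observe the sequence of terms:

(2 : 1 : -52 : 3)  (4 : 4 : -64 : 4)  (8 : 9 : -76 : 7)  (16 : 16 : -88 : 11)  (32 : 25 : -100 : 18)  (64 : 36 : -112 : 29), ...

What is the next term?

(128 : 49 : -124 : 47)

First component: ×2 each step, so 2, 4, 8, 16, 32, 64 → 128.
Second component: 1, 4, 9, 16, 25, 36 → 49 (perfect squares: 1², 2², 3², …).
Third component — −12 each step: -52, -64, -76, -88, -100, -112 → -124.
Fourth component: each term is the sum of the two before it; 3, 4, 7, 11, 18, 29 → 47.
Putting it together: (128 : 49 : -124 : 47).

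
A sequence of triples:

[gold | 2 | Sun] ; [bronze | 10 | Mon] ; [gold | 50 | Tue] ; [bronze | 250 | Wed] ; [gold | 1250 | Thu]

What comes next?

[bronze | 6250 | Fri]

Rank: alternates gold ↔ bronze, so gold, bronze, gold, bronze, gold → bronze.
Second slot: ×5 each step; 2, 10, 50, 250, 1250 → 6250.
For the day, runs through the weekdays Mon→Sun: Sun, Mon, Tue, Wed, Thu → Fri.
So the next triple is [bronze | 6250 | Fri].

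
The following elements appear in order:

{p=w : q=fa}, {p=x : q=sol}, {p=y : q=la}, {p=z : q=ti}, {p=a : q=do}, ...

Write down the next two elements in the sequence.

{p=b : q=re}, {p=c : q=mi}

P: letters move forward 1 place in the alphabet, wrapping Z→A; w, x, y, z, a → b → c.
Q: runs through the solfège scale do→ti, so fa, sol, la, ti, do → re → mi.
So the next two elements are {p=b : q=re} and {p=c : q=mi}.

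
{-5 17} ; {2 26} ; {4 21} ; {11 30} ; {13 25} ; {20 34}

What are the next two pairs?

First component — alternating steps +7, +2, +7, +2, …: -5, 2, 4, 11, 13, 20 → 22 → 29.
Second component: 17, 26, 21, 30, 25, 34 → 29 → 38 (alternating steps +9, −5, +9, −5, …).
Putting the parts together: {22 29} and then {29 38}.

{22 29}, {29 38}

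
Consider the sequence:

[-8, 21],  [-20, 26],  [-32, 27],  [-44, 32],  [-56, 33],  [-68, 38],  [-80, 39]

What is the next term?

[-92, 44]

First value: −12 each step; -8, -20, -32, -44, -56, -68, -80 → -92.
For the second value, alternating steps +5, +1, +5, +1, …: 21, 26, 27, 32, 33, 38, 39 → 44.
Combining the parts gives [-92, 44].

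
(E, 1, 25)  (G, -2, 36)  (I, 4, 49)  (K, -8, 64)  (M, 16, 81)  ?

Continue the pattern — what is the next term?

For the letter, letters move forward 2 places in the alphabet: E, G, I, K, M → O.
Second entry — ×(-2) each step: 1, -2, 4, -8, 16 → -32.
Third entry goes 25, 36, 49, 64, 81 → 100 (perfect squares: 5², 6², 7², …).
Putting it together: (O, -32, 100).

(O, -32, 100)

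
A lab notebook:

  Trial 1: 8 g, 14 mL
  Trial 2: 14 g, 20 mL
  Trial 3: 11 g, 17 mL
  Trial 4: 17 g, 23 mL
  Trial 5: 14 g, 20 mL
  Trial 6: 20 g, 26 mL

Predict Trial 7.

G: 8, 14, 11, 17, 14, 20 → 17 (alternating steps +6, −3, +6, −3, …).
ML — always 6 more than the g: 14, 20, 17, 23, 20, 26 → 23.
Combining the parts gives 17 g, 23 mL.

17 g, 23 mL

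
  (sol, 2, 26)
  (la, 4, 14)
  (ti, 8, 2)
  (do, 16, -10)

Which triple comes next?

Note: runs through the solfège scale do→ti; sol, la, ti, do → re.
Second part: 2, 4, 8, 16 → 32 (×2 each step).
Third part goes 26, 14, 2, -10 → -22 (−12 each step).
Putting it together: (re, 32, -22).

(re, 32, -22)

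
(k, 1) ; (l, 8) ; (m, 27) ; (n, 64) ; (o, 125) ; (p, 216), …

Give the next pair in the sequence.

(q, 343)

For the letter, letters move forward 1 place in the alphabet: k, l, m, n, o, p → q.
Second entry goes 1, 8, 27, 64, 125, 216 → 343 (perfect cubes: 1³, 2³, 3³, …).
So the next pair is (q, 343).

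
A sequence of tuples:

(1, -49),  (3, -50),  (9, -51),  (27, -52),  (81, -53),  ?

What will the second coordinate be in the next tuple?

-54

Second coordinate: -49, -50, -51, -52, -53 → -54 (−1 each step).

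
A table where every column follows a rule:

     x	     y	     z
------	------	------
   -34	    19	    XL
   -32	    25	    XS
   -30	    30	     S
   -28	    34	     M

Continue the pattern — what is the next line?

Column x: -34, -32, -30, -28 → -26 (+2 each step).
Column y goes 19, 25, 30, 34 → 37 (differences are 6, 5, 4, … (decreasing by 1 each time)).
Column z — runs through clothing sizes XS→XL: XL, XS, S, M → L.
So the next line is -26  37  L.

-26  37  L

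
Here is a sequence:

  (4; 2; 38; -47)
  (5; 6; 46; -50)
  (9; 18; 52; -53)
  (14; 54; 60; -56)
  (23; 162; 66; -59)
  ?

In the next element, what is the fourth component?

-62

Fourth component: -47, -50, -53, -56, -59 → -62 (−3 each step).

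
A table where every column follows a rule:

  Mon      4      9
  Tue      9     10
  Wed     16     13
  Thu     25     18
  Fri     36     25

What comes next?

Day: Mon, Tue, Wed, Thu, Fri → Sat (runs through the weekdays Mon→Sun).
Second component — perfect squares: 2², 3², 4², …: 4, 9, 16, 25, 36 → 49.
For the third component, differences are 1, 3, 5, … (increasing by 2 each time): 9, 10, 13, 18, 25 → 34.
Combining the parts gives Sat  49  34.

Sat  49  34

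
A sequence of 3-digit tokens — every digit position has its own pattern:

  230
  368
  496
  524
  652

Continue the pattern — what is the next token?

First digit: 2, 3, 4, 5, 6 → 7 (+1 each step, mod 10).
Second digit — +3 each step, mod 10: 3, 6, 9, 2, 5 → 8.
For the third digit, −2 each step, mod 10: 0, 8, 6, 4, 2 → 0.
Combining the parts gives 780.

780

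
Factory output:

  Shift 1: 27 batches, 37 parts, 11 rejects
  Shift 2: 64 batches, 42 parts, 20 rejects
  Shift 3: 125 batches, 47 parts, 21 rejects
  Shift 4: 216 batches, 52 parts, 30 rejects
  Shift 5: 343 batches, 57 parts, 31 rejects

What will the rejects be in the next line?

40

Batches goes 27, 64, 125, 216, 343 → 512 (perfect cubes: 3³, 4³, 5³, …).
Parts goes 37, 42, 47, 52, 57 → 62 (+5 each step).
For the rejects, alternating steps +9, +1, +9, +1, …: 11, 20, 21, 30, 31 → 40.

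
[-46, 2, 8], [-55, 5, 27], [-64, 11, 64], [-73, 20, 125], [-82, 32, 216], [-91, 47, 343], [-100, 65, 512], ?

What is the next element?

First component: −9 each step; -46, -55, -64, -73, -82, -91, -100 → -109.
Second component: differences are 3, 6, 9, … (increasing by 3 each time), so 2, 5, 11, 20, 32, 47, 65 → 86.
Third component: perfect cubes: 2³, 3³, 4³, …; 8, 27, 64, 125, 216, 343, 512 → 729.
So the next element is [-109, 86, 729].

[-109, 86, 729]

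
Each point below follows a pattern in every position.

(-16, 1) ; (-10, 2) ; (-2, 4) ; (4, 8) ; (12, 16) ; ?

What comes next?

First component: alternating steps +6, +8, +6, +8, …, so -16, -10, -2, 4, 12 → 18.
Second component goes 1, 2, 4, 8, 16 → 32 (×2 each step).
Putting it together: (18, 32).

(18, 32)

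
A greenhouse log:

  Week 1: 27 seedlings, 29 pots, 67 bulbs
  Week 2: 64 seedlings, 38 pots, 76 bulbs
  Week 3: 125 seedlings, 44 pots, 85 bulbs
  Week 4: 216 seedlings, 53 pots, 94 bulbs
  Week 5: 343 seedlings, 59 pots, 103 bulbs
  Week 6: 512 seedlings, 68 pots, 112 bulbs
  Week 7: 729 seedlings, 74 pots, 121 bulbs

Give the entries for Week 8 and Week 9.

Seedlings: 27, 64, 125, 216, 343, 512, 729 → 1000 → 1331 (perfect cubes: 3³, 4³, 5³, …).
Pots goes 29, 38, 44, 53, 59, 68, 74 → 83 → 89 (alternating steps +9, +6, +9, +6, …).
For the bulbs, +9 each step: 67, 76, 85, 94, 103, 112, 121 → 130 → 139.
Putting the parts together: 1000 seedlings, 83 pots, 130 bulbs and then 1331 seedlings, 89 pots, 139 bulbs.

1000 seedlings, 83 pots, 130 bulbs; 1331 seedlings, 89 pots, 139 bulbs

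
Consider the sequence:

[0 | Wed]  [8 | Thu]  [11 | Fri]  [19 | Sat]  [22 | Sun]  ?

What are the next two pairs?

[30 | Mon], [33 | Tue]

First entry — alternating steps +8, +3, +8, +3, …: 0, 8, 11, 19, 22 → 30 → 33.
Day goes Wed, Thu, Fri, Sat, Sun → Mon → Tue (runs through the weekdays Mon→Sun).
Putting the parts together: [30 | Mon] and then [33 | Tue].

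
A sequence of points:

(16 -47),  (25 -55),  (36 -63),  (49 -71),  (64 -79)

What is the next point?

(81 -87)

First coordinate — perfect squares: 4², 5², 6², …: 16, 25, 36, 49, 64 → 81.
For the second coordinate, −8 each step: -47, -55, -63, -71, -79 → -87.
So the next point is (81 -87).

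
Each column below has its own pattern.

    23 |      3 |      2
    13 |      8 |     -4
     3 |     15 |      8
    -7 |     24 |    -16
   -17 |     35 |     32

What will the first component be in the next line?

First component: −10 each step; 23, 13, 3, -7, -17 → -27.
Second component: differences are 5, 7, 9, … (increasing by 2 each time); 3, 8, 15, 24, 35 → 48.
Third component: ×(-2) each step; 2, -4, 8, -16, 32 → -64.

-27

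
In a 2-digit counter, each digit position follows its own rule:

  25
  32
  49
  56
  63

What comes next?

70

First digit: 2, 3, 4, 5, 6 → 7 (+1 each step, mod 10).
Second digit: −3 each step, mod 10; 5, 2, 9, 6, 3 → 0.
Putting it together: 70.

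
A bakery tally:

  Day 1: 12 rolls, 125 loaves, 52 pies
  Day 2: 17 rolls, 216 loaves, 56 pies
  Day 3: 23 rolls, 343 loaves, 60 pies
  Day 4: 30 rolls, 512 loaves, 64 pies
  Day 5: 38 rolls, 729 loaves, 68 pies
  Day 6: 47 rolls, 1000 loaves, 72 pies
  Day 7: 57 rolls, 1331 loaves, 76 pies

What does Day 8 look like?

For the rolls, differences are 5, 6, 7, … (increasing by 1 each time): 12, 17, 23, 30, 38, 47, 57 → 68.
Loaves: perfect cubes: 5³, 6³, 7³, …; 125, 216, 343, 512, 729, 1000, 1331 → 1728.
For the pies, +4 each step: 52, 56, 60, 64, 68, 72, 76 → 80.
Putting it together: 68 rolls, 1728 loaves, 80 pies.

68 rolls, 1728 loaves, 80 pies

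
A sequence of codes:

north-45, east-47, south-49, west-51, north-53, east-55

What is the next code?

Direction goes north, east, south, west, north, east → south (repeats north → east → south → west).
Second component goes 45, 47, 49, 51, 53, 55 → 57 (+2 each step).
Combining the parts gives south-57.

south-57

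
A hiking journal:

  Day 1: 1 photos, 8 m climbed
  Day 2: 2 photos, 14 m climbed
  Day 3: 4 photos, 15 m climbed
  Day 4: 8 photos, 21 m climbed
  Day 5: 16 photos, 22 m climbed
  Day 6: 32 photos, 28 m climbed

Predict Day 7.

Photos: 1, 2, 4, 8, 16, 32 → 64 (×2 each step).
M climbed: 8, 14, 15, 21, 22, 28 → 29 (alternating steps +6, +1, +6, +1, …).
Combining the parts gives 64 photos, 29 m climbed.

64 photos, 29 m climbed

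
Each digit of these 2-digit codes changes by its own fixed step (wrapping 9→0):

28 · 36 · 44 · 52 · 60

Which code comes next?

First digit — +1 each step, mod 10: 2, 3, 4, 5, 6 → 7.
Second digit: −2 each step, mod 10; 8, 6, 4, 2, 0 → 8.
So the next code is 78.

78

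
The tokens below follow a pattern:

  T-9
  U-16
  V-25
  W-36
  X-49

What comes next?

Y-64

Letter goes T, U, V, W, X → Y (letters move forward 1 place in the alphabet).
Second component: perfect squares: 3², 4², 5², …, so 9, 16, 25, 36, 49 → 64.
So the next token is Y-64.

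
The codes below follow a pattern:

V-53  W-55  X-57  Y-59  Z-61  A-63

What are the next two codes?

Letter: letters move forward 1 place in the alphabet, wrapping Z→A, so V, W, X, Y, Z, A → B → C.
For the second component, +2 each step: 53, 55, 57, 59, 61, 63 → 65 → 67.
Putting the parts together: B-65 and then C-67.

B-65, C-67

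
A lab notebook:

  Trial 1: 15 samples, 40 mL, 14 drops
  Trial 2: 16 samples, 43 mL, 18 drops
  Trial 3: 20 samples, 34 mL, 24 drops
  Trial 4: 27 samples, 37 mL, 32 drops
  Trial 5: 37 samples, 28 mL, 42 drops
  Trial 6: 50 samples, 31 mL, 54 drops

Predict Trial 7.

Samples: differences are 1, 4, 7, … (increasing by 3 each time), so 15, 16, 20, 27, 37, 50 → 66.
ML goes 40, 43, 34, 37, 28, 31 → 22 (alternating steps +3, −9, +3, −9, …).
Drops: 14, 18, 24, 32, 42, 54 → 68 (differences are 4, 6, 8, … (increasing by 2 each time)).
Putting it together: 66 samples, 22 mL, 68 drops.

66 samples, 22 mL, 68 drops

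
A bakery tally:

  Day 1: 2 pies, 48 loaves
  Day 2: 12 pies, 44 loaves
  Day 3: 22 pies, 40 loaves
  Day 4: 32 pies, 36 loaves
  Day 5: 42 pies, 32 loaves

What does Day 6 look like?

Pies: +10 each step, so 2, 12, 22, 32, 42 → 52.
For the loaves, −4 each step: 48, 44, 40, 36, 32 → 28.
Combining the parts gives 52 pies, 28 loaves.

52 pies, 28 loaves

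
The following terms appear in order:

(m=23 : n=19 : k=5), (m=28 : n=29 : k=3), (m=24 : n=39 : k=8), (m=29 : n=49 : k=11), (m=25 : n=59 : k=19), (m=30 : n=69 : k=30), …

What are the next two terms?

(m=26 : n=79 : k=49), (m=31 : n=89 : k=79)

M: 23, 28, 24, 29, 25, 30 → 26 → 31 (alternating steps +5, −4, +5, −4, …).
N: +10 each step; 19, 29, 39, 49, 59, 69 → 79 → 89.
K — each term is the sum of the two before it: 5, 3, 8, 11, 19, 30 → 49 → 79.
Putting the parts together: (m=26 : n=79 : k=49) and then (m=31 : n=89 : k=79).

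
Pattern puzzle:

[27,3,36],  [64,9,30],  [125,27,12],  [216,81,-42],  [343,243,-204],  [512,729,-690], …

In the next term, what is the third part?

-2148

Second part: ×3 each step, so 3, 9, 27, 81, 243, 729 → 2187.
For the third part, together with the second part always sums to 39: 36, 30, 12, -42, -204, -690 → -2148.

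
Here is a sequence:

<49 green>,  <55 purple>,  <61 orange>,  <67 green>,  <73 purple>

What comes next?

First coordinate: 49, 55, 61, 67, 73 → 79 (+6 each step).
For the colour, repeats green → purple → orange: green, purple, orange, green, purple → orange.
Combining the parts gives <79 orange>.

<79 orange>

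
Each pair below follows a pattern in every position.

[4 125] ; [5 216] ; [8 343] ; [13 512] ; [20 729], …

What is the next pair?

[29 1000]

First value: differences are 1, 3, 5, … (increasing by 2 each time); 4, 5, 8, 13, 20 → 29.
Second value: perfect cubes: 5³, 6³, 7³, …; 125, 216, 343, 512, 729 → 1000.
So the next pair is [29 1000].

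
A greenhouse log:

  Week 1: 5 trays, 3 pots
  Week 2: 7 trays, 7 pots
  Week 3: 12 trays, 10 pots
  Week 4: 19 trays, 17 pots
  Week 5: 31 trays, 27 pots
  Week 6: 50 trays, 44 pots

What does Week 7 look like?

81 trays, 71 pots

Trays goes 5, 7, 12, 19, 31, 50 → 81 (each term is the sum of the two before it).
For the pots, each term is the sum of the two before it: 3, 7, 10, 17, 27, 44 → 71.
So the next row is 81 trays, 71 pots.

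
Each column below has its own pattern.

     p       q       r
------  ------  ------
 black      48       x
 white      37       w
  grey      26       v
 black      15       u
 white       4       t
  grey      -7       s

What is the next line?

black  -18  r

For the column p, repeats black → white → grey: black, white, grey, black, white, grey → black.
Column q — −11 each step: 48, 37, 26, 15, 4, -7 → -18.
Column r goes x, w, v, u, t, s → r (letters move back 1 place in the alphabet).
Putting it together: black  -18  r.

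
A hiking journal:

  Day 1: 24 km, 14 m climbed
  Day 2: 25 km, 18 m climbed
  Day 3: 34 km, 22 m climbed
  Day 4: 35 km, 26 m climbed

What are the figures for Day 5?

44 km, 30 m climbed

For the km, alternating steps +1, +9, +1, +9, …: 24, 25, 34, 35 → 44.
M climbed goes 14, 18, 22, 26 → 30 (+4 each step).
Combining the parts gives 44 km, 30 m climbed.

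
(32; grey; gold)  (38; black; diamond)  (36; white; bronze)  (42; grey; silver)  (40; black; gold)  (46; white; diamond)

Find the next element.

First component: 32, 38, 36, 42, 40, 46 → 44 (alternating steps +6, −2, +6, −2, …).
Shade — repeats grey → black → white: grey, black, white, grey, black, white → grey.
Rank: gold, diamond, bronze, silver, gold, diamond → bronze (repeats gold → diamond → bronze → silver).
Putting it together: (44; grey; bronze).

(44; grey; bronze)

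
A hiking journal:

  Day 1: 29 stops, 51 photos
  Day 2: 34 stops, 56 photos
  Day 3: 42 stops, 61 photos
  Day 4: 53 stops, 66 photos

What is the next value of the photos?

Photos: 51, 56, 61, 66 → 71 (+5 each step).

71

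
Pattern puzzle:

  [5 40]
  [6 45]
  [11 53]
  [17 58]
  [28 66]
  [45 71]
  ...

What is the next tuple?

[73 79]

First coordinate: each term is the sum of the two before it; 5, 6, 11, 17, 28, 45 → 73.
Second coordinate goes 40, 45, 53, 58, 66, 71 → 79 (alternating steps +5, +8, +5, +8, …).
Putting it together: [73 79].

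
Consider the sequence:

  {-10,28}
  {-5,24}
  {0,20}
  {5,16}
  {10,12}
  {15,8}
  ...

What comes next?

For the first component, +5 each step: -10, -5, 0, 5, 10, 15 → 20.
Second component: 28, 24, 20, 16, 12, 8 → 4 (−4 each step).
So the next tuple is {20,4}.

{20,4}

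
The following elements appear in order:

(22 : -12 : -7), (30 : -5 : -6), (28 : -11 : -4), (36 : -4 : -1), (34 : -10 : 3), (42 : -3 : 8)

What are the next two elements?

(40 : -9 : 14), (48 : -2 : 21)

First slot: 22, 30, 28, 36, 34, 42 → 40 → 48 (alternating steps +8, −2, +8, −2, …).
Second slot goes -12, -5, -11, -4, -10, -3 → -9 → -2 (alternating steps +7, −6, +7, −6, …).
For the third slot, differences are 1, 2, 3, … (increasing by 1 each time): -7, -6, -4, -1, 3, 8 → 14 → 21.
Putting the parts together: (40 : -9 : 14) and then (48 : -2 : 21).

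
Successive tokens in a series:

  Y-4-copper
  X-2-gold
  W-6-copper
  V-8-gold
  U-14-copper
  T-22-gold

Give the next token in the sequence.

For the letter, letters move back 1 place in the alphabet: Y, X, W, V, U, T → S.
For the second component, each term is the sum of the two before it: 4, 2, 6, 8, 14, 22 → 36.
Metal goes copper, gold, copper, gold, copper, gold → copper (alternates copper ↔ gold).
Combining the parts gives S-36-copper.

S-36-copper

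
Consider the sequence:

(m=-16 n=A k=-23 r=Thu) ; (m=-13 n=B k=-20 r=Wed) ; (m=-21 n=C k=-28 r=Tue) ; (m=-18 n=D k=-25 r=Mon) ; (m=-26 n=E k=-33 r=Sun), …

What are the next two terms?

For the m, alternating steps +3, −8, +3, −8, …: -16, -13, -21, -18, -26 → -23 → -31.
N: letters move forward 1 place in the alphabet, so A, B, C, D, E → F → G.
K goes -23, -20, -28, -25, -33 → -30 → -38 (always 7 less than the m).
R: runs backward through the weekdays Mon→Sun; Thu, Wed, Tue, Mon, Sun → Sat → Fri.
So the next two terms are (m=-23 n=F k=-30 r=Sat) and (m=-31 n=G k=-38 r=Fri).

(m=-23 n=F k=-30 r=Sat), (m=-31 n=G k=-38 r=Fri)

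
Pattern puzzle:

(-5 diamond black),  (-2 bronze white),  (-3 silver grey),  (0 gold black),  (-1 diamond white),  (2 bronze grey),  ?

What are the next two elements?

(1 silver black), (4 gold white)

First part — alternating steps +3, −1, +3, −1, …: -5, -2, -3, 0, -1, 2 → 1 → 4.
Rank: repeats diamond → bronze → silver → gold, so diamond, bronze, silver, gold, diamond, bronze → silver → gold.
Shade: repeats black → white → grey, so black, white, grey, black, white, grey → black → white.
So the next two elements are (1 silver black) and (4 gold white).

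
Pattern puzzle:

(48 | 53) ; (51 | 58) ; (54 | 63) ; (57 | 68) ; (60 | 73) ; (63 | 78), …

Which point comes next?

(66 | 83)

For the first component, +3 each step: 48, 51, 54, 57, 60, 63 → 66.
Second component: +5 each step; 53, 58, 63, 68, 73, 78 → 83.
So the next point is (66 | 83).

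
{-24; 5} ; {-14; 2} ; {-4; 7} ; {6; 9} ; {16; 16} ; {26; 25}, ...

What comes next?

{36; 41}

First entry — +10 each step: -24, -14, -4, 6, 16, 26 → 36.
Second entry: each term is the sum of the two before it, so 5, 2, 7, 9, 16, 25 → 41.
So the next element is {36; 41}.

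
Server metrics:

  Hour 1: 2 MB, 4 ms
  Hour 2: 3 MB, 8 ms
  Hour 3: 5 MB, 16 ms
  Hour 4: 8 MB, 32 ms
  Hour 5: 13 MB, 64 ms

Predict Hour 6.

MB: each term is the sum of the two before it; 2, 3, 5, 8, 13 → 21.
Ms — ×2 each step: 4, 8, 16, 32, 64 → 128.
Putting it together: 21 MB, 128 ms.

21 MB, 128 ms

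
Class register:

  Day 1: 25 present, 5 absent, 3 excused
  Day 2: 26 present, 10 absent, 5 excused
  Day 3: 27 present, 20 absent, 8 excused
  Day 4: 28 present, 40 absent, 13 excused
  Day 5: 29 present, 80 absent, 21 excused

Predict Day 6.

30 present, 160 absent, 34 excused

Present — +1 each step: 25, 26, 27, 28, 29 → 30.
Absent goes 5, 10, 20, 40, 80 → 160 (×2 each step).
Excused: each term is the sum of the two before it; 3, 5, 8, 13, 21 → 34.
Putting it together: 30 present, 160 absent, 34 excused.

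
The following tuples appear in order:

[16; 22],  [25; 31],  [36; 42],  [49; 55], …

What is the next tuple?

For the first coordinate, perfect squares: 4², 5², 6², …: 16, 25, 36, 49 → 64.
Second coordinate — always 6 more than the first coordinate: 22, 31, 42, 55 → 70.
Combining the parts gives [64; 70].

[64; 70]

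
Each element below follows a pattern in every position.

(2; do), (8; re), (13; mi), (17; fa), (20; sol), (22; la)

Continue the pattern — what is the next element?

First entry goes 2, 8, 13, 17, 20, 22 → 23 (differences are 6, 5, 4, … (decreasing by 1 each time)).
Note: do, re, mi, fa, sol, la → ti (runs through the solfège scale do→ti).
Putting it together: (23; ti).

(23; ti)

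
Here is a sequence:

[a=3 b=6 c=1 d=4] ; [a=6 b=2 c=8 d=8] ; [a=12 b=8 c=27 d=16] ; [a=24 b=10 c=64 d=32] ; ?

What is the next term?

[a=48 b=18 c=125 d=64]

A: 3, 6, 12, 24 → 48 (×2 each step).
B — each term is the sum of the two before it: 6, 2, 8, 10 → 18.
C goes 1, 8, 27, 64 → 125 (perfect cubes: 1³, 2³, 3³, …).
D: 4, 8, 16, 32 → 64 (×2 each step).
Combining the parts gives [a=48 b=18 c=125 d=64].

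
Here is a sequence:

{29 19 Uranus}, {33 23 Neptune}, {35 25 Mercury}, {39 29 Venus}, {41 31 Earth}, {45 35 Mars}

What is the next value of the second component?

37

First component: 29, 33, 35, 39, 41, 45 → 47 (alternating steps +4, +2, +4, +2, …).
Second component — always 10 less than the first component: 19, 23, 25, 29, 31, 35 → 37.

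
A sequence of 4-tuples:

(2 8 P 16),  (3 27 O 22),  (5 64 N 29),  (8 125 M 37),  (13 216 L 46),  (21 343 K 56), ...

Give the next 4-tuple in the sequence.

(34 512 J 67)

First part goes 2, 3, 5, 8, 13, 21 → 34 (each term is the sum of the two before it).
Second part — perfect cubes: 2³, 3³, 4³, …: 8, 27, 64, 125, 216, 343 → 512.
Letter: letters move back 1 place in the alphabet; P, O, N, M, L, K → J.
Fourth part: differences are 6, 7, 8, … (increasing by 1 each time); 16, 22, 29, 37, 46, 56 → 67.
Combining the parts gives (34 512 J 67).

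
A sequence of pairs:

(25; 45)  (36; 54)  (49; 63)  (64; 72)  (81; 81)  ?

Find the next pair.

First entry goes 25, 36, 49, 64, 81 → 100 (perfect squares: 5², 6², 7², …).
Second entry — +9 each step: 45, 54, 63, 72, 81 → 90.
Putting it together: (100; 90).

(100; 90)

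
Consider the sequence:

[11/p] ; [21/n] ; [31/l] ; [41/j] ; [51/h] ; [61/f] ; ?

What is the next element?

For the first value, +10 each step: 11, 21, 31, 41, 51, 61 → 71.
Letter: letters move back 2 places in the alphabet; p, n, l, j, h, f → d.
Putting it together: [71/d].

[71/d]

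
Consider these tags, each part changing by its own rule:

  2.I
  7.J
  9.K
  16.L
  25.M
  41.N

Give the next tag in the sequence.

First component: each term is the sum of the two before it, so 2, 7, 9, 16, 25, 41 → 66.
Letter: letters move forward 1 place in the alphabet; I, J, K, L, M, N → O.
So the next tag is 66.O.

66.O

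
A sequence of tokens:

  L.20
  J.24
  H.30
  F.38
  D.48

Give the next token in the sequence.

B.60

Letter: letters move back 2 places in the alphabet; L, J, H, F, D → B.
Second component: differences are 4, 6, 8, … (increasing by 2 each time), so 20, 24, 30, 38, 48 → 60.
So the next token is B.60.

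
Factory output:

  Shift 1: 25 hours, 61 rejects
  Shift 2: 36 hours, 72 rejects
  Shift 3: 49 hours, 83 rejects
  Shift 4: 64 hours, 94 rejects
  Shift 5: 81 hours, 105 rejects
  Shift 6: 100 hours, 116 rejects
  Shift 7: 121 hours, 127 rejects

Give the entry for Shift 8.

Hours: perfect squares: 5², 6², 7², …, so 25, 36, 49, 64, 81, 100, 121 → 144.
Rejects: 61, 72, 83, 94, 105, 116, 127 → 138 (+11 each step).
So the next row is 144 hours, 138 rejects.

144 hours, 138 rejects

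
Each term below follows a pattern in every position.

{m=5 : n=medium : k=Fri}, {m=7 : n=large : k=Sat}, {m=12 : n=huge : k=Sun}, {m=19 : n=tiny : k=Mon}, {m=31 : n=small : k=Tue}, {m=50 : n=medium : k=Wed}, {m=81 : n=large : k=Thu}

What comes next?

M goes 5, 7, 12, 19, 31, 50, 81 → 131 (each term is the sum of the two before it).
N goes medium, large, huge, tiny, small, medium, large → huge (repeats medium → large → huge → tiny → small).
For the k, runs through the weekdays Mon→Sun: Fri, Sat, Sun, Mon, Tue, Wed, Thu → Fri.
Putting it together: {m=131 : n=huge : k=Fri}.

{m=131 : n=huge : k=Fri}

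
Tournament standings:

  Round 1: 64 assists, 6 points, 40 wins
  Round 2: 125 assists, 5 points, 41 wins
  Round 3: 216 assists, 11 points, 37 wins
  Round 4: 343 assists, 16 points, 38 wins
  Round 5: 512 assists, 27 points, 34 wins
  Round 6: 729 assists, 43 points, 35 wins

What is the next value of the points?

70

Points: each term is the sum of the two before it, so 6, 5, 11, 16, 27, 43 → 70.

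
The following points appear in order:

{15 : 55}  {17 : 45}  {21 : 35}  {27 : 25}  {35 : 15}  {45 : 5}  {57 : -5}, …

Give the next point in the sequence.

First entry: differences are 2, 4, 6, … (increasing by 2 each time); 15, 17, 21, 27, 35, 45, 57 → 71.
Second entry goes 55, 45, 35, 25, 15, 5, -5 → -15 (−10 each step).
Putting it together: {71 : -15}.

{71 : -15}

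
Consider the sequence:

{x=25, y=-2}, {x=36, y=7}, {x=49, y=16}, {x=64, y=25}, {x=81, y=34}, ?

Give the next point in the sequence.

X: perfect squares: 5², 6², 7², …, so 25, 36, 49, 64, 81 → 100.
Y goes -2, 7, 16, 25, 34 → 43 (+9 each step).
Putting it together: {x=100, y=43}.

{x=100, y=43}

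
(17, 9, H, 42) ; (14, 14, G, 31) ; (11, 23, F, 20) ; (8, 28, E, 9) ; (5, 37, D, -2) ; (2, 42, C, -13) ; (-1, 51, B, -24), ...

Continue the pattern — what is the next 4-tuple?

First value — −3 each step: 17, 14, 11, 8, 5, 2, -1 → -4.
Second value goes 9, 14, 23, 28, 37, 42, 51 → 56 (alternating steps +5, +9, +5, +9, …).
Letter: letters move back 1 place in the alphabet, so H, G, F, E, D, C, B → A.
Fourth value goes 42, 31, 20, 9, -2, -13, -24 → -35 (−11 each step).
So the next 4-tuple is (-4, 56, A, -35).

(-4, 56, A, -35)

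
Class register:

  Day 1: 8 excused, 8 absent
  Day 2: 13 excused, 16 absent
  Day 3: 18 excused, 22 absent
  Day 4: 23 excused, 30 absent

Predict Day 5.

Excused: +5 each step, so 8, 13, 18, 23 → 28.
Absent — alternating steps +8, +6, +8, +6, …: 8, 16, 22, 30 → 36.
Combining the parts gives 28 excused, 36 absent.

28 excused, 36 absent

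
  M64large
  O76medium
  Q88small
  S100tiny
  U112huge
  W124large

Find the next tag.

Y136medium

Letter: letters move forward 2 places in the alphabet; M, O, Q, S, U, W → Y.
For the second component, +12 each step: 64, 76, 88, 100, 112, 124 → 136.
Size: large, medium, small, tiny, huge, large → medium (repeats large → medium → small → tiny → huge).
So the next tag is Y136medium.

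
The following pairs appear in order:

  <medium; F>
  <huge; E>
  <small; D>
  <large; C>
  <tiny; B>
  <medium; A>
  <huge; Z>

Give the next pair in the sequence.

Size: medium, huge, small, large, tiny, medium, huge → small (repeats medium → huge → small → large → tiny).
Letter: letters move back 1 place in the alphabet, wrapping A→Z, so F, E, D, C, B, A, Z → Y.
Putting it together: <small; Y>.

<small; Y>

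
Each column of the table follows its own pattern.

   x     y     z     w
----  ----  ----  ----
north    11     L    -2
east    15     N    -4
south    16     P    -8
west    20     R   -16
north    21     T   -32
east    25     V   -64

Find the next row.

Column x: repeats north → east → south → west, so north, east, south, west, north, east → south.
Column y goes 11, 15, 16, 20, 21, 25 → 26 (alternating steps +4, +1, +4, +1, …).
For the column z, letters move forward 2 places in the alphabet: L, N, P, R, T, V → X.
For the column w, ×2 each step: -2, -4, -8, -16, -32, -64 → -128.
Combining the parts gives south  26  X  -128.

south  26  X  -128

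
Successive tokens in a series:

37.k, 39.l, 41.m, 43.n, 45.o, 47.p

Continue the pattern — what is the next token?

49.q

For the first component, +2 each step: 37, 39, 41, 43, 45, 47 → 49.
Letter goes k, l, m, n, o, p → q (letters move forward 1 place in the alphabet).
Putting it together: 49.q.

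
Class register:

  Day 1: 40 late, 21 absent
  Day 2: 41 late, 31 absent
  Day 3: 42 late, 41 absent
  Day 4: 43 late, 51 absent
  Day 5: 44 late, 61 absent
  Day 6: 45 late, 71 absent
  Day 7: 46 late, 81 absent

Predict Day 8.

Late: +1 each step; 40, 41, 42, 43, 44, 45, 46 → 47.
Absent: +10 each step; 21, 31, 41, 51, 61, 71, 81 → 91.
Putting it together: 47 late, 91 absent.

47 late, 91 absent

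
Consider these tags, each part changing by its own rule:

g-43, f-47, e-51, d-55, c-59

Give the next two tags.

Letter: g, f, e, d, c → b → a (letters move back 1 place in the alphabet).
Second component: 43, 47, 51, 55, 59 → 63 → 67 (+4 each step).
So the next two tags are b-63 and a-67.

b-63, a-67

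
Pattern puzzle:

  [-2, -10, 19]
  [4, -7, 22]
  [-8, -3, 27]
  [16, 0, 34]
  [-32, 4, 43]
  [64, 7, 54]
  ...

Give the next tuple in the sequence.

First coordinate — ×(-2) each step: -2, 4, -8, 16, -32, 64 → -128.
Second coordinate: alternating steps +3, +4, +3, +4, …; -10, -7, -3, 0, 4, 7 → 11.
Third coordinate: 19, 22, 27, 34, 43, 54 → 67 (differences are 3, 5, 7, … (increasing by 2 each time)).
So the next tuple is [-128, 11, 67].

[-128, 11, 67]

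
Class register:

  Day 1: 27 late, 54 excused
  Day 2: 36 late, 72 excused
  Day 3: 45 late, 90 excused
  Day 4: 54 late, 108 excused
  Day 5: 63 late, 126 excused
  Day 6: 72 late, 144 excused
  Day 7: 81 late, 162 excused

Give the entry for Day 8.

Late: +9 each step; 27, 36, 45, 54, 63, 72, 81 → 90.
Excused: always 2 × the late; 54, 72, 90, 108, 126, 144, 162 → 180.
So the next record is 90 late, 180 excused.

90 late, 180 excused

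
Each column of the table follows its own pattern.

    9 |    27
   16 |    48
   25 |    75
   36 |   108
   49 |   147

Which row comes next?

64  192

For the first component, perfect squares: 3², 4², 5², …: 9, 16, 25, 36, 49 → 64.
Second component: always 3 × the first component; 27, 48, 75, 108, 147 → 192.
Putting it together: 64  192.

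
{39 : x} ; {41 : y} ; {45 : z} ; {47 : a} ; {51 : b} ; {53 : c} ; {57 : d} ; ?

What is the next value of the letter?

e

First coordinate goes 39, 41, 45, 47, 51, 53, 57 → 59 (alternating steps +2, +4, +2, +4, …).
For the letter, letters move forward 1 place in the alphabet, wrapping Z→A: x, y, z, a, b, c, d → e.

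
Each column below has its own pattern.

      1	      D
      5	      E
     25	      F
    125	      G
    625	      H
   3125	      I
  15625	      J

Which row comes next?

78125  K

For the first component, ×5 each step: 1, 5, 25, 125, 625, 3125, 15625 → 78125.
For the letter, letters move forward 1 place in the alphabet: D, E, F, G, H, I, J → K.
Putting it together: 78125  K.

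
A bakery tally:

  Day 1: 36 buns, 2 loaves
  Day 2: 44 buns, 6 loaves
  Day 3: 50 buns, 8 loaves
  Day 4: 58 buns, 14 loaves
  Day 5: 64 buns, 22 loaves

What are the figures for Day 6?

Buns: alternating steps +8, +6, +8, +6, …, so 36, 44, 50, 58, 64 → 72.
Loaves goes 2, 6, 8, 14, 22 → 36 (each term is the sum of the two before it).
So the next line is 72 buns, 36 loaves.

72 buns, 36 loaves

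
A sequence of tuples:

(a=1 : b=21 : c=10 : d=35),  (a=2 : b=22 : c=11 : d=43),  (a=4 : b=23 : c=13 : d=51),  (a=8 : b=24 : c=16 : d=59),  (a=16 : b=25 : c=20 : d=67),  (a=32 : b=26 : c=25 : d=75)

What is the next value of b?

27

B: +1 each step, so 21, 22, 23, 24, 25, 26 → 27.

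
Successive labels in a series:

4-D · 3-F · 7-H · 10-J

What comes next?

17-L

First component: each term is the sum of the two before it, so 4, 3, 7, 10 → 17.
For the letter, letters move forward 2 places in the alphabet: D, F, H, J → L.
Putting it together: 17-L.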